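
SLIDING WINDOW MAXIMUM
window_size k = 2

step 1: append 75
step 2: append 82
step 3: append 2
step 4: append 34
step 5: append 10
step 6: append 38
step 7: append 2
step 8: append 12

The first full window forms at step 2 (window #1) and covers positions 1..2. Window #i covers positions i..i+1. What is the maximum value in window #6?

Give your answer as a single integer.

step 1: append 75 -> window=[75] (not full yet)
step 2: append 82 -> window=[75, 82] -> max=82
step 3: append 2 -> window=[82, 2] -> max=82
step 4: append 34 -> window=[2, 34] -> max=34
step 5: append 10 -> window=[34, 10] -> max=34
step 6: append 38 -> window=[10, 38] -> max=38
step 7: append 2 -> window=[38, 2] -> max=38
Window #6 max = 38

Answer: 38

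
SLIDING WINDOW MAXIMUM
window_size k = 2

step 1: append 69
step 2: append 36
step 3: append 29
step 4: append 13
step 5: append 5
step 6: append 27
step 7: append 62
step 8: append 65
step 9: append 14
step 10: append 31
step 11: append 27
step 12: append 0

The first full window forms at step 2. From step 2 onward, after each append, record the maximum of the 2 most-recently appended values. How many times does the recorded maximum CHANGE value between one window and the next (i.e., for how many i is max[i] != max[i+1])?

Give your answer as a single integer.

Answer: 8

Derivation:
step 1: append 69 -> window=[69] (not full yet)
step 2: append 36 -> window=[69, 36] -> max=69
step 3: append 29 -> window=[36, 29] -> max=36
step 4: append 13 -> window=[29, 13] -> max=29
step 5: append 5 -> window=[13, 5] -> max=13
step 6: append 27 -> window=[5, 27] -> max=27
step 7: append 62 -> window=[27, 62] -> max=62
step 8: append 65 -> window=[62, 65] -> max=65
step 9: append 14 -> window=[65, 14] -> max=65
step 10: append 31 -> window=[14, 31] -> max=31
step 11: append 27 -> window=[31, 27] -> max=31
step 12: append 0 -> window=[27, 0] -> max=27
Recorded maximums: 69 36 29 13 27 62 65 65 31 31 27
Changes between consecutive maximums: 8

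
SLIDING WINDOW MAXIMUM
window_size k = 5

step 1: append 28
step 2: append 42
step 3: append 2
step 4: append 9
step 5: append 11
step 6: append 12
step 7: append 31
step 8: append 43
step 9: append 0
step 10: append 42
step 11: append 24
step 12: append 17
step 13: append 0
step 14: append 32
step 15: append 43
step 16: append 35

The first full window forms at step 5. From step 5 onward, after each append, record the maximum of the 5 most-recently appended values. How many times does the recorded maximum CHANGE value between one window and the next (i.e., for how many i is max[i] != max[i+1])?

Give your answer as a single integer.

Answer: 4

Derivation:
step 1: append 28 -> window=[28] (not full yet)
step 2: append 42 -> window=[28, 42] (not full yet)
step 3: append 2 -> window=[28, 42, 2] (not full yet)
step 4: append 9 -> window=[28, 42, 2, 9] (not full yet)
step 5: append 11 -> window=[28, 42, 2, 9, 11] -> max=42
step 6: append 12 -> window=[42, 2, 9, 11, 12] -> max=42
step 7: append 31 -> window=[2, 9, 11, 12, 31] -> max=31
step 8: append 43 -> window=[9, 11, 12, 31, 43] -> max=43
step 9: append 0 -> window=[11, 12, 31, 43, 0] -> max=43
step 10: append 42 -> window=[12, 31, 43, 0, 42] -> max=43
step 11: append 24 -> window=[31, 43, 0, 42, 24] -> max=43
step 12: append 17 -> window=[43, 0, 42, 24, 17] -> max=43
step 13: append 0 -> window=[0, 42, 24, 17, 0] -> max=42
step 14: append 32 -> window=[42, 24, 17, 0, 32] -> max=42
step 15: append 43 -> window=[24, 17, 0, 32, 43] -> max=43
step 16: append 35 -> window=[17, 0, 32, 43, 35] -> max=43
Recorded maximums: 42 42 31 43 43 43 43 43 42 42 43 43
Changes between consecutive maximums: 4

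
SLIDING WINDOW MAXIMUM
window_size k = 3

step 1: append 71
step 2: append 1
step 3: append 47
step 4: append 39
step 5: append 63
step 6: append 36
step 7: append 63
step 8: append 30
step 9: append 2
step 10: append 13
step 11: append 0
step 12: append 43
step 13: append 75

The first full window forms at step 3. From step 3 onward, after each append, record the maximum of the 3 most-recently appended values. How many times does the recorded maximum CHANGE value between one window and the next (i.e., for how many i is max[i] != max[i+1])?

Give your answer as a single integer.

Answer: 6

Derivation:
step 1: append 71 -> window=[71] (not full yet)
step 2: append 1 -> window=[71, 1] (not full yet)
step 3: append 47 -> window=[71, 1, 47] -> max=71
step 4: append 39 -> window=[1, 47, 39] -> max=47
step 5: append 63 -> window=[47, 39, 63] -> max=63
step 6: append 36 -> window=[39, 63, 36] -> max=63
step 7: append 63 -> window=[63, 36, 63] -> max=63
step 8: append 30 -> window=[36, 63, 30] -> max=63
step 9: append 2 -> window=[63, 30, 2] -> max=63
step 10: append 13 -> window=[30, 2, 13] -> max=30
step 11: append 0 -> window=[2, 13, 0] -> max=13
step 12: append 43 -> window=[13, 0, 43] -> max=43
step 13: append 75 -> window=[0, 43, 75] -> max=75
Recorded maximums: 71 47 63 63 63 63 63 30 13 43 75
Changes between consecutive maximums: 6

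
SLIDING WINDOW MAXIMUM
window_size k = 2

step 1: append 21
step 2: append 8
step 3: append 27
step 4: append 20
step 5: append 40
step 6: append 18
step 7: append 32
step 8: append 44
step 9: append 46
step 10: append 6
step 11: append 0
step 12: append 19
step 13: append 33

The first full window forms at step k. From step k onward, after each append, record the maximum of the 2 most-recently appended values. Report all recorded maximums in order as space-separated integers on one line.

step 1: append 21 -> window=[21] (not full yet)
step 2: append 8 -> window=[21, 8] -> max=21
step 3: append 27 -> window=[8, 27] -> max=27
step 4: append 20 -> window=[27, 20] -> max=27
step 5: append 40 -> window=[20, 40] -> max=40
step 6: append 18 -> window=[40, 18] -> max=40
step 7: append 32 -> window=[18, 32] -> max=32
step 8: append 44 -> window=[32, 44] -> max=44
step 9: append 46 -> window=[44, 46] -> max=46
step 10: append 6 -> window=[46, 6] -> max=46
step 11: append 0 -> window=[6, 0] -> max=6
step 12: append 19 -> window=[0, 19] -> max=19
step 13: append 33 -> window=[19, 33] -> max=33

Answer: 21 27 27 40 40 32 44 46 46 6 19 33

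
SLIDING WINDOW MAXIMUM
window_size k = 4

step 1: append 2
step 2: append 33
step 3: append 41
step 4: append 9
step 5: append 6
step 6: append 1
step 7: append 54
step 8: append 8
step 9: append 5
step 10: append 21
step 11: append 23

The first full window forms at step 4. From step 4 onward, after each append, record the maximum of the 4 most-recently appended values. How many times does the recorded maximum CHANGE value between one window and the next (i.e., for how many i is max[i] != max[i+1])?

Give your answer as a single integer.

Answer: 2

Derivation:
step 1: append 2 -> window=[2] (not full yet)
step 2: append 33 -> window=[2, 33] (not full yet)
step 3: append 41 -> window=[2, 33, 41] (not full yet)
step 4: append 9 -> window=[2, 33, 41, 9] -> max=41
step 5: append 6 -> window=[33, 41, 9, 6] -> max=41
step 6: append 1 -> window=[41, 9, 6, 1] -> max=41
step 7: append 54 -> window=[9, 6, 1, 54] -> max=54
step 8: append 8 -> window=[6, 1, 54, 8] -> max=54
step 9: append 5 -> window=[1, 54, 8, 5] -> max=54
step 10: append 21 -> window=[54, 8, 5, 21] -> max=54
step 11: append 23 -> window=[8, 5, 21, 23] -> max=23
Recorded maximums: 41 41 41 54 54 54 54 23
Changes between consecutive maximums: 2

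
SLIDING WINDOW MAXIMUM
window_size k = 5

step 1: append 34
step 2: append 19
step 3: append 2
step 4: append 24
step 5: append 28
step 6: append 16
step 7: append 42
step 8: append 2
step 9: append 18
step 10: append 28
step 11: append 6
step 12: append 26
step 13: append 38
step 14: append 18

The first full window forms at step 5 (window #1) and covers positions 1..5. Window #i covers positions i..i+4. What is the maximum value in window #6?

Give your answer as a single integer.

step 1: append 34 -> window=[34] (not full yet)
step 2: append 19 -> window=[34, 19] (not full yet)
step 3: append 2 -> window=[34, 19, 2] (not full yet)
step 4: append 24 -> window=[34, 19, 2, 24] (not full yet)
step 5: append 28 -> window=[34, 19, 2, 24, 28] -> max=34
step 6: append 16 -> window=[19, 2, 24, 28, 16] -> max=28
step 7: append 42 -> window=[2, 24, 28, 16, 42] -> max=42
step 8: append 2 -> window=[24, 28, 16, 42, 2] -> max=42
step 9: append 18 -> window=[28, 16, 42, 2, 18] -> max=42
step 10: append 28 -> window=[16, 42, 2, 18, 28] -> max=42
Window #6 max = 42

Answer: 42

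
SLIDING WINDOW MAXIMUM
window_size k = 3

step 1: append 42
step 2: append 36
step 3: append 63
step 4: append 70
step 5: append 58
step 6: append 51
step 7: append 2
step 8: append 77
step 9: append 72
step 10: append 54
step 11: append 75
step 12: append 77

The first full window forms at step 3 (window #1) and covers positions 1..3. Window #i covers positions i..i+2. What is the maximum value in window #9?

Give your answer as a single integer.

Answer: 75

Derivation:
step 1: append 42 -> window=[42] (not full yet)
step 2: append 36 -> window=[42, 36] (not full yet)
step 3: append 63 -> window=[42, 36, 63] -> max=63
step 4: append 70 -> window=[36, 63, 70] -> max=70
step 5: append 58 -> window=[63, 70, 58] -> max=70
step 6: append 51 -> window=[70, 58, 51] -> max=70
step 7: append 2 -> window=[58, 51, 2] -> max=58
step 8: append 77 -> window=[51, 2, 77] -> max=77
step 9: append 72 -> window=[2, 77, 72] -> max=77
step 10: append 54 -> window=[77, 72, 54] -> max=77
step 11: append 75 -> window=[72, 54, 75] -> max=75
Window #9 max = 75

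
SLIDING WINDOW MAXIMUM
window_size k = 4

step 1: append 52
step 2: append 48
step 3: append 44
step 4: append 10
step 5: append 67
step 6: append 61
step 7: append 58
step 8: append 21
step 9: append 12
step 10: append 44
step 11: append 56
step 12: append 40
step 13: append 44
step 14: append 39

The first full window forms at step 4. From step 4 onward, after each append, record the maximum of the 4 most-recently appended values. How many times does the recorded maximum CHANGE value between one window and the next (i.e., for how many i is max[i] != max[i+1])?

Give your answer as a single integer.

step 1: append 52 -> window=[52] (not full yet)
step 2: append 48 -> window=[52, 48] (not full yet)
step 3: append 44 -> window=[52, 48, 44] (not full yet)
step 4: append 10 -> window=[52, 48, 44, 10] -> max=52
step 5: append 67 -> window=[48, 44, 10, 67] -> max=67
step 6: append 61 -> window=[44, 10, 67, 61] -> max=67
step 7: append 58 -> window=[10, 67, 61, 58] -> max=67
step 8: append 21 -> window=[67, 61, 58, 21] -> max=67
step 9: append 12 -> window=[61, 58, 21, 12] -> max=61
step 10: append 44 -> window=[58, 21, 12, 44] -> max=58
step 11: append 56 -> window=[21, 12, 44, 56] -> max=56
step 12: append 40 -> window=[12, 44, 56, 40] -> max=56
step 13: append 44 -> window=[44, 56, 40, 44] -> max=56
step 14: append 39 -> window=[56, 40, 44, 39] -> max=56
Recorded maximums: 52 67 67 67 67 61 58 56 56 56 56
Changes between consecutive maximums: 4

Answer: 4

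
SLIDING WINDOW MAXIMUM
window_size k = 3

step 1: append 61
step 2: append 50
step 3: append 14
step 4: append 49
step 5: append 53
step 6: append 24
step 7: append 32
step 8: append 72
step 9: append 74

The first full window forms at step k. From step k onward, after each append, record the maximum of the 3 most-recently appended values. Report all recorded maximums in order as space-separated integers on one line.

step 1: append 61 -> window=[61] (not full yet)
step 2: append 50 -> window=[61, 50] (not full yet)
step 3: append 14 -> window=[61, 50, 14] -> max=61
step 4: append 49 -> window=[50, 14, 49] -> max=50
step 5: append 53 -> window=[14, 49, 53] -> max=53
step 6: append 24 -> window=[49, 53, 24] -> max=53
step 7: append 32 -> window=[53, 24, 32] -> max=53
step 8: append 72 -> window=[24, 32, 72] -> max=72
step 9: append 74 -> window=[32, 72, 74] -> max=74

Answer: 61 50 53 53 53 72 74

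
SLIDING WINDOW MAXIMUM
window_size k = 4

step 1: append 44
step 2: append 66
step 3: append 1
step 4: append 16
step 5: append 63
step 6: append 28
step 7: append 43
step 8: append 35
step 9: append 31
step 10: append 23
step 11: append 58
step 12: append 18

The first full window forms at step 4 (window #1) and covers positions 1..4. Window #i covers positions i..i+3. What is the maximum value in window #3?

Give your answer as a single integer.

Answer: 63

Derivation:
step 1: append 44 -> window=[44] (not full yet)
step 2: append 66 -> window=[44, 66] (not full yet)
step 3: append 1 -> window=[44, 66, 1] (not full yet)
step 4: append 16 -> window=[44, 66, 1, 16] -> max=66
step 5: append 63 -> window=[66, 1, 16, 63] -> max=66
step 6: append 28 -> window=[1, 16, 63, 28] -> max=63
Window #3 max = 63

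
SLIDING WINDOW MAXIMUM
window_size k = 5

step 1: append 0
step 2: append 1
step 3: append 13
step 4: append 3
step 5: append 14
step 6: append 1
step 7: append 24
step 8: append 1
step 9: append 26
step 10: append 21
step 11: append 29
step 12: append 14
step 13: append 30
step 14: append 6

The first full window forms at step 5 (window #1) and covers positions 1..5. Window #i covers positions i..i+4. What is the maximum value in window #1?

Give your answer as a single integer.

Answer: 14

Derivation:
step 1: append 0 -> window=[0] (not full yet)
step 2: append 1 -> window=[0, 1] (not full yet)
step 3: append 13 -> window=[0, 1, 13] (not full yet)
step 4: append 3 -> window=[0, 1, 13, 3] (not full yet)
step 5: append 14 -> window=[0, 1, 13, 3, 14] -> max=14
Window #1 max = 14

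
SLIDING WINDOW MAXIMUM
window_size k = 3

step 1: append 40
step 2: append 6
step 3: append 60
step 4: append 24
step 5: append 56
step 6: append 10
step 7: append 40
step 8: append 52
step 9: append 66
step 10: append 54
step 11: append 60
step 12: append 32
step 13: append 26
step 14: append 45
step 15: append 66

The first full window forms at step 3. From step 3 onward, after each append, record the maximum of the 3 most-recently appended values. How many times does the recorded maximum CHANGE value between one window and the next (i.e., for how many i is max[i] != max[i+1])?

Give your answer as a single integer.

Answer: 6

Derivation:
step 1: append 40 -> window=[40] (not full yet)
step 2: append 6 -> window=[40, 6] (not full yet)
step 3: append 60 -> window=[40, 6, 60] -> max=60
step 4: append 24 -> window=[6, 60, 24] -> max=60
step 5: append 56 -> window=[60, 24, 56] -> max=60
step 6: append 10 -> window=[24, 56, 10] -> max=56
step 7: append 40 -> window=[56, 10, 40] -> max=56
step 8: append 52 -> window=[10, 40, 52] -> max=52
step 9: append 66 -> window=[40, 52, 66] -> max=66
step 10: append 54 -> window=[52, 66, 54] -> max=66
step 11: append 60 -> window=[66, 54, 60] -> max=66
step 12: append 32 -> window=[54, 60, 32] -> max=60
step 13: append 26 -> window=[60, 32, 26] -> max=60
step 14: append 45 -> window=[32, 26, 45] -> max=45
step 15: append 66 -> window=[26, 45, 66] -> max=66
Recorded maximums: 60 60 60 56 56 52 66 66 66 60 60 45 66
Changes between consecutive maximums: 6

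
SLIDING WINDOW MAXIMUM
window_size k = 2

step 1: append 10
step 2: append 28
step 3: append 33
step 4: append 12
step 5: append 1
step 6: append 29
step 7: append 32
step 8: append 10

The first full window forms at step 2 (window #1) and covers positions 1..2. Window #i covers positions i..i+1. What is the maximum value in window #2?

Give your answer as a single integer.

step 1: append 10 -> window=[10] (not full yet)
step 2: append 28 -> window=[10, 28] -> max=28
step 3: append 33 -> window=[28, 33] -> max=33
Window #2 max = 33

Answer: 33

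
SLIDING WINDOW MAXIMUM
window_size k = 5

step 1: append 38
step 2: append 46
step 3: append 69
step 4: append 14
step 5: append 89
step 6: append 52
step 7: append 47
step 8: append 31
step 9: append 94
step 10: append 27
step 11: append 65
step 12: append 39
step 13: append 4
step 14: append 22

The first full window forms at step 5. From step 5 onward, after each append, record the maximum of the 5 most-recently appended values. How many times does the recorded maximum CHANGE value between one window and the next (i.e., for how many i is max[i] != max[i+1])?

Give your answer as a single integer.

step 1: append 38 -> window=[38] (not full yet)
step 2: append 46 -> window=[38, 46] (not full yet)
step 3: append 69 -> window=[38, 46, 69] (not full yet)
step 4: append 14 -> window=[38, 46, 69, 14] (not full yet)
step 5: append 89 -> window=[38, 46, 69, 14, 89] -> max=89
step 6: append 52 -> window=[46, 69, 14, 89, 52] -> max=89
step 7: append 47 -> window=[69, 14, 89, 52, 47] -> max=89
step 8: append 31 -> window=[14, 89, 52, 47, 31] -> max=89
step 9: append 94 -> window=[89, 52, 47, 31, 94] -> max=94
step 10: append 27 -> window=[52, 47, 31, 94, 27] -> max=94
step 11: append 65 -> window=[47, 31, 94, 27, 65] -> max=94
step 12: append 39 -> window=[31, 94, 27, 65, 39] -> max=94
step 13: append 4 -> window=[94, 27, 65, 39, 4] -> max=94
step 14: append 22 -> window=[27, 65, 39, 4, 22] -> max=65
Recorded maximums: 89 89 89 89 94 94 94 94 94 65
Changes between consecutive maximums: 2

Answer: 2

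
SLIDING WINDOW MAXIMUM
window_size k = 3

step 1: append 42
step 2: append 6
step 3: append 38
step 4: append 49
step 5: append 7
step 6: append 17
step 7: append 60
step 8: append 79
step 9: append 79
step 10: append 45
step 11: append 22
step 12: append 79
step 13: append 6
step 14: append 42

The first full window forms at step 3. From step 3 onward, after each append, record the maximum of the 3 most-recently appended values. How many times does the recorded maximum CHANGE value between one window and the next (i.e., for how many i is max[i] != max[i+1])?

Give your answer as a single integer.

step 1: append 42 -> window=[42] (not full yet)
step 2: append 6 -> window=[42, 6] (not full yet)
step 3: append 38 -> window=[42, 6, 38] -> max=42
step 4: append 49 -> window=[6, 38, 49] -> max=49
step 5: append 7 -> window=[38, 49, 7] -> max=49
step 6: append 17 -> window=[49, 7, 17] -> max=49
step 7: append 60 -> window=[7, 17, 60] -> max=60
step 8: append 79 -> window=[17, 60, 79] -> max=79
step 9: append 79 -> window=[60, 79, 79] -> max=79
step 10: append 45 -> window=[79, 79, 45] -> max=79
step 11: append 22 -> window=[79, 45, 22] -> max=79
step 12: append 79 -> window=[45, 22, 79] -> max=79
step 13: append 6 -> window=[22, 79, 6] -> max=79
step 14: append 42 -> window=[79, 6, 42] -> max=79
Recorded maximums: 42 49 49 49 60 79 79 79 79 79 79 79
Changes between consecutive maximums: 3

Answer: 3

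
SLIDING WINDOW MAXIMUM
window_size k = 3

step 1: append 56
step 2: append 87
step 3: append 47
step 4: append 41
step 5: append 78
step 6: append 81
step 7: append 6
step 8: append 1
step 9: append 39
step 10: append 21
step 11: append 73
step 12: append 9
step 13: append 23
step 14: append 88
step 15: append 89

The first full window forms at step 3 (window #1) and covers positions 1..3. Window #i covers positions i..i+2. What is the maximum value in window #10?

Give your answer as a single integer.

Answer: 73

Derivation:
step 1: append 56 -> window=[56] (not full yet)
step 2: append 87 -> window=[56, 87] (not full yet)
step 3: append 47 -> window=[56, 87, 47] -> max=87
step 4: append 41 -> window=[87, 47, 41] -> max=87
step 5: append 78 -> window=[47, 41, 78] -> max=78
step 6: append 81 -> window=[41, 78, 81] -> max=81
step 7: append 6 -> window=[78, 81, 6] -> max=81
step 8: append 1 -> window=[81, 6, 1] -> max=81
step 9: append 39 -> window=[6, 1, 39] -> max=39
step 10: append 21 -> window=[1, 39, 21] -> max=39
step 11: append 73 -> window=[39, 21, 73] -> max=73
step 12: append 9 -> window=[21, 73, 9] -> max=73
Window #10 max = 73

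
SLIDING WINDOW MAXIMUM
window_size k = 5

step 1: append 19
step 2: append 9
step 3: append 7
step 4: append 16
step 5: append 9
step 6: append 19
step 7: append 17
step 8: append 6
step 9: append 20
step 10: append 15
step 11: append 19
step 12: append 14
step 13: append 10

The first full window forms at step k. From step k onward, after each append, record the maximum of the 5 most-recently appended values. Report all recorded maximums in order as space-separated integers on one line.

step 1: append 19 -> window=[19] (not full yet)
step 2: append 9 -> window=[19, 9] (not full yet)
step 3: append 7 -> window=[19, 9, 7] (not full yet)
step 4: append 16 -> window=[19, 9, 7, 16] (not full yet)
step 5: append 9 -> window=[19, 9, 7, 16, 9] -> max=19
step 6: append 19 -> window=[9, 7, 16, 9, 19] -> max=19
step 7: append 17 -> window=[7, 16, 9, 19, 17] -> max=19
step 8: append 6 -> window=[16, 9, 19, 17, 6] -> max=19
step 9: append 20 -> window=[9, 19, 17, 6, 20] -> max=20
step 10: append 15 -> window=[19, 17, 6, 20, 15] -> max=20
step 11: append 19 -> window=[17, 6, 20, 15, 19] -> max=20
step 12: append 14 -> window=[6, 20, 15, 19, 14] -> max=20
step 13: append 10 -> window=[20, 15, 19, 14, 10] -> max=20

Answer: 19 19 19 19 20 20 20 20 20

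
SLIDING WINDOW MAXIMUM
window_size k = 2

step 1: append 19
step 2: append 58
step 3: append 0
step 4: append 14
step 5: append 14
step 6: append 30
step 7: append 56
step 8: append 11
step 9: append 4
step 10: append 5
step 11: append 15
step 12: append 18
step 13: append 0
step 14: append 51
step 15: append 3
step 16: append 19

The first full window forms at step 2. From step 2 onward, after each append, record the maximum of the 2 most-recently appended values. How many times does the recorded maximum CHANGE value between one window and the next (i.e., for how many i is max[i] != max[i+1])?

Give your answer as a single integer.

Answer: 9

Derivation:
step 1: append 19 -> window=[19] (not full yet)
step 2: append 58 -> window=[19, 58] -> max=58
step 3: append 0 -> window=[58, 0] -> max=58
step 4: append 14 -> window=[0, 14] -> max=14
step 5: append 14 -> window=[14, 14] -> max=14
step 6: append 30 -> window=[14, 30] -> max=30
step 7: append 56 -> window=[30, 56] -> max=56
step 8: append 11 -> window=[56, 11] -> max=56
step 9: append 4 -> window=[11, 4] -> max=11
step 10: append 5 -> window=[4, 5] -> max=5
step 11: append 15 -> window=[5, 15] -> max=15
step 12: append 18 -> window=[15, 18] -> max=18
step 13: append 0 -> window=[18, 0] -> max=18
step 14: append 51 -> window=[0, 51] -> max=51
step 15: append 3 -> window=[51, 3] -> max=51
step 16: append 19 -> window=[3, 19] -> max=19
Recorded maximums: 58 58 14 14 30 56 56 11 5 15 18 18 51 51 19
Changes between consecutive maximums: 9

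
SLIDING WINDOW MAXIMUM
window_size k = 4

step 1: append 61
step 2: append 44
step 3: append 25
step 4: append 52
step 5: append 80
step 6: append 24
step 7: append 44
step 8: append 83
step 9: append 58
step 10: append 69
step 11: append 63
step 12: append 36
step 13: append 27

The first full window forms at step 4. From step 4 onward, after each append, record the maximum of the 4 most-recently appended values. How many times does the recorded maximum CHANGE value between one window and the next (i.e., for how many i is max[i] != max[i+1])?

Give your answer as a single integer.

Answer: 3

Derivation:
step 1: append 61 -> window=[61] (not full yet)
step 2: append 44 -> window=[61, 44] (not full yet)
step 3: append 25 -> window=[61, 44, 25] (not full yet)
step 4: append 52 -> window=[61, 44, 25, 52] -> max=61
step 5: append 80 -> window=[44, 25, 52, 80] -> max=80
step 6: append 24 -> window=[25, 52, 80, 24] -> max=80
step 7: append 44 -> window=[52, 80, 24, 44] -> max=80
step 8: append 83 -> window=[80, 24, 44, 83] -> max=83
step 9: append 58 -> window=[24, 44, 83, 58] -> max=83
step 10: append 69 -> window=[44, 83, 58, 69] -> max=83
step 11: append 63 -> window=[83, 58, 69, 63] -> max=83
step 12: append 36 -> window=[58, 69, 63, 36] -> max=69
step 13: append 27 -> window=[69, 63, 36, 27] -> max=69
Recorded maximums: 61 80 80 80 83 83 83 83 69 69
Changes between consecutive maximums: 3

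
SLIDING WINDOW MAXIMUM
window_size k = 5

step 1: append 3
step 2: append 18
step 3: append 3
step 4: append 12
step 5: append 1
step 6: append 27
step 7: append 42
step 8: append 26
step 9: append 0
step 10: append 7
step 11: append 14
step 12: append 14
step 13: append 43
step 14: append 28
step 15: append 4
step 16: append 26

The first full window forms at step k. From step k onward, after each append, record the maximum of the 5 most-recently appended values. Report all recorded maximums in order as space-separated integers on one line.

Answer: 18 27 42 42 42 42 42 26 43 43 43 43

Derivation:
step 1: append 3 -> window=[3] (not full yet)
step 2: append 18 -> window=[3, 18] (not full yet)
step 3: append 3 -> window=[3, 18, 3] (not full yet)
step 4: append 12 -> window=[3, 18, 3, 12] (not full yet)
step 5: append 1 -> window=[3, 18, 3, 12, 1] -> max=18
step 6: append 27 -> window=[18, 3, 12, 1, 27] -> max=27
step 7: append 42 -> window=[3, 12, 1, 27, 42] -> max=42
step 8: append 26 -> window=[12, 1, 27, 42, 26] -> max=42
step 9: append 0 -> window=[1, 27, 42, 26, 0] -> max=42
step 10: append 7 -> window=[27, 42, 26, 0, 7] -> max=42
step 11: append 14 -> window=[42, 26, 0, 7, 14] -> max=42
step 12: append 14 -> window=[26, 0, 7, 14, 14] -> max=26
step 13: append 43 -> window=[0, 7, 14, 14, 43] -> max=43
step 14: append 28 -> window=[7, 14, 14, 43, 28] -> max=43
step 15: append 4 -> window=[14, 14, 43, 28, 4] -> max=43
step 16: append 26 -> window=[14, 43, 28, 4, 26] -> max=43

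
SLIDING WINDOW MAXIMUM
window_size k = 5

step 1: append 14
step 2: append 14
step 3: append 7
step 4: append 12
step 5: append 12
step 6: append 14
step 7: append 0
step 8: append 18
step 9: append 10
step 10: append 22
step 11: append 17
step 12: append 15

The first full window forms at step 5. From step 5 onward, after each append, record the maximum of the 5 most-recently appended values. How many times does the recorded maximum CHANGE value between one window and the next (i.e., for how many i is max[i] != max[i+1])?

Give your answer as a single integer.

Answer: 2

Derivation:
step 1: append 14 -> window=[14] (not full yet)
step 2: append 14 -> window=[14, 14] (not full yet)
step 3: append 7 -> window=[14, 14, 7] (not full yet)
step 4: append 12 -> window=[14, 14, 7, 12] (not full yet)
step 5: append 12 -> window=[14, 14, 7, 12, 12] -> max=14
step 6: append 14 -> window=[14, 7, 12, 12, 14] -> max=14
step 7: append 0 -> window=[7, 12, 12, 14, 0] -> max=14
step 8: append 18 -> window=[12, 12, 14, 0, 18] -> max=18
step 9: append 10 -> window=[12, 14, 0, 18, 10] -> max=18
step 10: append 22 -> window=[14, 0, 18, 10, 22] -> max=22
step 11: append 17 -> window=[0, 18, 10, 22, 17] -> max=22
step 12: append 15 -> window=[18, 10, 22, 17, 15] -> max=22
Recorded maximums: 14 14 14 18 18 22 22 22
Changes between consecutive maximums: 2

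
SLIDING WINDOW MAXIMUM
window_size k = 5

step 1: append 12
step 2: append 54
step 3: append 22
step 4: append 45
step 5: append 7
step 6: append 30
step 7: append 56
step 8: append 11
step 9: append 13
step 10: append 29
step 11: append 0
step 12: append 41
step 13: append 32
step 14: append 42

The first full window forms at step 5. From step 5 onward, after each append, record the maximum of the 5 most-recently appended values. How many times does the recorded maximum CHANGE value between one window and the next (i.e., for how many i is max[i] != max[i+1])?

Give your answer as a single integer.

Answer: 3

Derivation:
step 1: append 12 -> window=[12] (not full yet)
step 2: append 54 -> window=[12, 54] (not full yet)
step 3: append 22 -> window=[12, 54, 22] (not full yet)
step 4: append 45 -> window=[12, 54, 22, 45] (not full yet)
step 5: append 7 -> window=[12, 54, 22, 45, 7] -> max=54
step 6: append 30 -> window=[54, 22, 45, 7, 30] -> max=54
step 7: append 56 -> window=[22, 45, 7, 30, 56] -> max=56
step 8: append 11 -> window=[45, 7, 30, 56, 11] -> max=56
step 9: append 13 -> window=[7, 30, 56, 11, 13] -> max=56
step 10: append 29 -> window=[30, 56, 11, 13, 29] -> max=56
step 11: append 0 -> window=[56, 11, 13, 29, 0] -> max=56
step 12: append 41 -> window=[11, 13, 29, 0, 41] -> max=41
step 13: append 32 -> window=[13, 29, 0, 41, 32] -> max=41
step 14: append 42 -> window=[29, 0, 41, 32, 42] -> max=42
Recorded maximums: 54 54 56 56 56 56 56 41 41 42
Changes between consecutive maximums: 3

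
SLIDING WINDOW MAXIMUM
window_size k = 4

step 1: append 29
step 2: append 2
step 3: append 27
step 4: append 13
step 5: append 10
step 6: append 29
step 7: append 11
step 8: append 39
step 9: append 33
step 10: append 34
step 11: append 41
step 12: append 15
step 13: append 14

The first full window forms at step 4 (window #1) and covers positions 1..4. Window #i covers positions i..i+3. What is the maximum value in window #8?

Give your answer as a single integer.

Answer: 41

Derivation:
step 1: append 29 -> window=[29] (not full yet)
step 2: append 2 -> window=[29, 2] (not full yet)
step 3: append 27 -> window=[29, 2, 27] (not full yet)
step 4: append 13 -> window=[29, 2, 27, 13] -> max=29
step 5: append 10 -> window=[2, 27, 13, 10] -> max=27
step 6: append 29 -> window=[27, 13, 10, 29] -> max=29
step 7: append 11 -> window=[13, 10, 29, 11] -> max=29
step 8: append 39 -> window=[10, 29, 11, 39] -> max=39
step 9: append 33 -> window=[29, 11, 39, 33] -> max=39
step 10: append 34 -> window=[11, 39, 33, 34] -> max=39
step 11: append 41 -> window=[39, 33, 34, 41] -> max=41
Window #8 max = 41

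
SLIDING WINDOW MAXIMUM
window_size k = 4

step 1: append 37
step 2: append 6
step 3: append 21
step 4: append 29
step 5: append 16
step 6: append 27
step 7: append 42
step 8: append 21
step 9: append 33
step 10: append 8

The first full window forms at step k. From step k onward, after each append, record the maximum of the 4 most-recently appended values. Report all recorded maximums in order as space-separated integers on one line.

step 1: append 37 -> window=[37] (not full yet)
step 2: append 6 -> window=[37, 6] (not full yet)
step 3: append 21 -> window=[37, 6, 21] (not full yet)
step 4: append 29 -> window=[37, 6, 21, 29] -> max=37
step 5: append 16 -> window=[6, 21, 29, 16] -> max=29
step 6: append 27 -> window=[21, 29, 16, 27] -> max=29
step 7: append 42 -> window=[29, 16, 27, 42] -> max=42
step 8: append 21 -> window=[16, 27, 42, 21] -> max=42
step 9: append 33 -> window=[27, 42, 21, 33] -> max=42
step 10: append 8 -> window=[42, 21, 33, 8] -> max=42

Answer: 37 29 29 42 42 42 42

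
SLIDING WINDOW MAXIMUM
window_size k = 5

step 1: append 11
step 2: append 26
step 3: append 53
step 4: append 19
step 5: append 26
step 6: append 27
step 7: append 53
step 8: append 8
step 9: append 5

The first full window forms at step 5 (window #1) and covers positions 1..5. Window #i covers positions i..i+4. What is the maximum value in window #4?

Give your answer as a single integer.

Answer: 53

Derivation:
step 1: append 11 -> window=[11] (not full yet)
step 2: append 26 -> window=[11, 26] (not full yet)
step 3: append 53 -> window=[11, 26, 53] (not full yet)
step 4: append 19 -> window=[11, 26, 53, 19] (not full yet)
step 5: append 26 -> window=[11, 26, 53, 19, 26] -> max=53
step 6: append 27 -> window=[26, 53, 19, 26, 27] -> max=53
step 7: append 53 -> window=[53, 19, 26, 27, 53] -> max=53
step 8: append 8 -> window=[19, 26, 27, 53, 8] -> max=53
Window #4 max = 53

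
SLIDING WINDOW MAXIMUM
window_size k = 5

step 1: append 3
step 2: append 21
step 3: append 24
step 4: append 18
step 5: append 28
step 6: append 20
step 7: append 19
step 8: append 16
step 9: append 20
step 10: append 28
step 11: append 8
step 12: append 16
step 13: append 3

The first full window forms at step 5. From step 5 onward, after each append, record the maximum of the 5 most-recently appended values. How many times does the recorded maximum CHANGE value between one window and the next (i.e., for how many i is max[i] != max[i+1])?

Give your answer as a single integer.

Answer: 0

Derivation:
step 1: append 3 -> window=[3] (not full yet)
step 2: append 21 -> window=[3, 21] (not full yet)
step 3: append 24 -> window=[3, 21, 24] (not full yet)
step 4: append 18 -> window=[3, 21, 24, 18] (not full yet)
step 5: append 28 -> window=[3, 21, 24, 18, 28] -> max=28
step 6: append 20 -> window=[21, 24, 18, 28, 20] -> max=28
step 7: append 19 -> window=[24, 18, 28, 20, 19] -> max=28
step 8: append 16 -> window=[18, 28, 20, 19, 16] -> max=28
step 9: append 20 -> window=[28, 20, 19, 16, 20] -> max=28
step 10: append 28 -> window=[20, 19, 16, 20, 28] -> max=28
step 11: append 8 -> window=[19, 16, 20, 28, 8] -> max=28
step 12: append 16 -> window=[16, 20, 28, 8, 16] -> max=28
step 13: append 3 -> window=[20, 28, 8, 16, 3] -> max=28
Recorded maximums: 28 28 28 28 28 28 28 28 28
Changes between consecutive maximums: 0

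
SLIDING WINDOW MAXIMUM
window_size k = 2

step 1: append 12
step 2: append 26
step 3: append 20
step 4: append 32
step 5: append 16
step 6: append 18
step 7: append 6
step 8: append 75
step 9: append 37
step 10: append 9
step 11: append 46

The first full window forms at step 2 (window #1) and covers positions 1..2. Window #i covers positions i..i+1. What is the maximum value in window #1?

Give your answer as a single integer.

Answer: 26

Derivation:
step 1: append 12 -> window=[12] (not full yet)
step 2: append 26 -> window=[12, 26] -> max=26
Window #1 max = 26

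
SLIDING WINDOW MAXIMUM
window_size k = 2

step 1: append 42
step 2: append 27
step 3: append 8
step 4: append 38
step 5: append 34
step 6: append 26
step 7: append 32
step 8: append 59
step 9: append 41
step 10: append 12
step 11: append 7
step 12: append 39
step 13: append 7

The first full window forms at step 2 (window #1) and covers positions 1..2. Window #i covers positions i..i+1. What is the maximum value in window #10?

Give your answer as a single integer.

Answer: 12

Derivation:
step 1: append 42 -> window=[42] (not full yet)
step 2: append 27 -> window=[42, 27] -> max=42
step 3: append 8 -> window=[27, 8] -> max=27
step 4: append 38 -> window=[8, 38] -> max=38
step 5: append 34 -> window=[38, 34] -> max=38
step 6: append 26 -> window=[34, 26] -> max=34
step 7: append 32 -> window=[26, 32] -> max=32
step 8: append 59 -> window=[32, 59] -> max=59
step 9: append 41 -> window=[59, 41] -> max=59
step 10: append 12 -> window=[41, 12] -> max=41
step 11: append 7 -> window=[12, 7] -> max=12
Window #10 max = 12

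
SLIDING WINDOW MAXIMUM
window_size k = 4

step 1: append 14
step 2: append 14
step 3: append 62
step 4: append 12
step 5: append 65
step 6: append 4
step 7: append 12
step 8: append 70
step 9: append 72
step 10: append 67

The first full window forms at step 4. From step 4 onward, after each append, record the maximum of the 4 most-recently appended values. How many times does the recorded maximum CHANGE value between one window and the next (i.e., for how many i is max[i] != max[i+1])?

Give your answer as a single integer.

step 1: append 14 -> window=[14] (not full yet)
step 2: append 14 -> window=[14, 14] (not full yet)
step 3: append 62 -> window=[14, 14, 62] (not full yet)
step 4: append 12 -> window=[14, 14, 62, 12] -> max=62
step 5: append 65 -> window=[14, 62, 12, 65] -> max=65
step 6: append 4 -> window=[62, 12, 65, 4] -> max=65
step 7: append 12 -> window=[12, 65, 4, 12] -> max=65
step 8: append 70 -> window=[65, 4, 12, 70] -> max=70
step 9: append 72 -> window=[4, 12, 70, 72] -> max=72
step 10: append 67 -> window=[12, 70, 72, 67] -> max=72
Recorded maximums: 62 65 65 65 70 72 72
Changes between consecutive maximums: 3

Answer: 3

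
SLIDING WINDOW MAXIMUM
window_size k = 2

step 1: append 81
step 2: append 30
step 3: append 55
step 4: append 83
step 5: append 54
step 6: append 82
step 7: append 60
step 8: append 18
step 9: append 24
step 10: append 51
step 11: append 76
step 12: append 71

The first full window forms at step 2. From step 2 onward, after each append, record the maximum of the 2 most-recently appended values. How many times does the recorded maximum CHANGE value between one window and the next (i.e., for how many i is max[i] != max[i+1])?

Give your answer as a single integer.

Answer: 7

Derivation:
step 1: append 81 -> window=[81] (not full yet)
step 2: append 30 -> window=[81, 30] -> max=81
step 3: append 55 -> window=[30, 55] -> max=55
step 4: append 83 -> window=[55, 83] -> max=83
step 5: append 54 -> window=[83, 54] -> max=83
step 6: append 82 -> window=[54, 82] -> max=82
step 7: append 60 -> window=[82, 60] -> max=82
step 8: append 18 -> window=[60, 18] -> max=60
step 9: append 24 -> window=[18, 24] -> max=24
step 10: append 51 -> window=[24, 51] -> max=51
step 11: append 76 -> window=[51, 76] -> max=76
step 12: append 71 -> window=[76, 71] -> max=76
Recorded maximums: 81 55 83 83 82 82 60 24 51 76 76
Changes between consecutive maximums: 7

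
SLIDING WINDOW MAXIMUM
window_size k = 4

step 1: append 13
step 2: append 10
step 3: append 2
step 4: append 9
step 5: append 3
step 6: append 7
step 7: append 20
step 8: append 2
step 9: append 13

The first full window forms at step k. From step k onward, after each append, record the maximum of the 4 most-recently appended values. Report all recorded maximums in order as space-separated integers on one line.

step 1: append 13 -> window=[13] (not full yet)
step 2: append 10 -> window=[13, 10] (not full yet)
step 3: append 2 -> window=[13, 10, 2] (not full yet)
step 4: append 9 -> window=[13, 10, 2, 9] -> max=13
step 5: append 3 -> window=[10, 2, 9, 3] -> max=10
step 6: append 7 -> window=[2, 9, 3, 7] -> max=9
step 7: append 20 -> window=[9, 3, 7, 20] -> max=20
step 8: append 2 -> window=[3, 7, 20, 2] -> max=20
step 9: append 13 -> window=[7, 20, 2, 13] -> max=20

Answer: 13 10 9 20 20 20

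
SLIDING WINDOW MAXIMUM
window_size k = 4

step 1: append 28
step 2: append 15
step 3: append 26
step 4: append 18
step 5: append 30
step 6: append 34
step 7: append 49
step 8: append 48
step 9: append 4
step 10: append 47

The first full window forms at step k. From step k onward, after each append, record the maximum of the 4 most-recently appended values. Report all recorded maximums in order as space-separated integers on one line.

Answer: 28 30 34 49 49 49 49

Derivation:
step 1: append 28 -> window=[28] (not full yet)
step 2: append 15 -> window=[28, 15] (not full yet)
step 3: append 26 -> window=[28, 15, 26] (not full yet)
step 4: append 18 -> window=[28, 15, 26, 18] -> max=28
step 5: append 30 -> window=[15, 26, 18, 30] -> max=30
step 6: append 34 -> window=[26, 18, 30, 34] -> max=34
step 7: append 49 -> window=[18, 30, 34, 49] -> max=49
step 8: append 48 -> window=[30, 34, 49, 48] -> max=49
step 9: append 4 -> window=[34, 49, 48, 4] -> max=49
step 10: append 47 -> window=[49, 48, 4, 47] -> max=49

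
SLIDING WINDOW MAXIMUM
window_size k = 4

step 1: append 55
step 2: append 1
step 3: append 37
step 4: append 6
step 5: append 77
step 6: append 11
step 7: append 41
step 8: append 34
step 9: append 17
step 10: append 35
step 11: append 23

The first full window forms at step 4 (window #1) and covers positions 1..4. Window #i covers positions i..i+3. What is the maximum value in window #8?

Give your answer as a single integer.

Answer: 35

Derivation:
step 1: append 55 -> window=[55] (not full yet)
step 2: append 1 -> window=[55, 1] (not full yet)
step 3: append 37 -> window=[55, 1, 37] (not full yet)
step 4: append 6 -> window=[55, 1, 37, 6] -> max=55
step 5: append 77 -> window=[1, 37, 6, 77] -> max=77
step 6: append 11 -> window=[37, 6, 77, 11] -> max=77
step 7: append 41 -> window=[6, 77, 11, 41] -> max=77
step 8: append 34 -> window=[77, 11, 41, 34] -> max=77
step 9: append 17 -> window=[11, 41, 34, 17] -> max=41
step 10: append 35 -> window=[41, 34, 17, 35] -> max=41
step 11: append 23 -> window=[34, 17, 35, 23] -> max=35
Window #8 max = 35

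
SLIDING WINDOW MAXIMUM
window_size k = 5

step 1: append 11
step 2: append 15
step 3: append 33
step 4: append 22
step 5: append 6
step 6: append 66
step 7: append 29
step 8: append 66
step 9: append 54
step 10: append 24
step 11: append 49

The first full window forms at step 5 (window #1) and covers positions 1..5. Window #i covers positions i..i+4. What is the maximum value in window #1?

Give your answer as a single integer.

step 1: append 11 -> window=[11] (not full yet)
step 2: append 15 -> window=[11, 15] (not full yet)
step 3: append 33 -> window=[11, 15, 33] (not full yet)
step 4: append 22 -> window=[11, 15, 33, 22] (not full yet)
step 5: append 6 -> window=[11, 15, 33, 22, 6] -> max=33
Window #1 max = 33

Answer: 33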